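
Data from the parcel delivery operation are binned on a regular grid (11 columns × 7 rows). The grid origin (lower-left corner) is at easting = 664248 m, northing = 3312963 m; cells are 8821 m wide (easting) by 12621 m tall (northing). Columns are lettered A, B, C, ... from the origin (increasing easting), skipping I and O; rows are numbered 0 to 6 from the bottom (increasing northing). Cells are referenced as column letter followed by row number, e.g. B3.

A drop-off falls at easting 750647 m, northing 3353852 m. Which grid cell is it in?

Column index: ⌊(750647 − 664248) / 8821⌋ = ⌊9.795⌋ = 9 → column K
Row offset from origin: ⌊(3353852 − 3312963) / 12621⌋ = ⌊3.240⌋ = 3 → row 3

K3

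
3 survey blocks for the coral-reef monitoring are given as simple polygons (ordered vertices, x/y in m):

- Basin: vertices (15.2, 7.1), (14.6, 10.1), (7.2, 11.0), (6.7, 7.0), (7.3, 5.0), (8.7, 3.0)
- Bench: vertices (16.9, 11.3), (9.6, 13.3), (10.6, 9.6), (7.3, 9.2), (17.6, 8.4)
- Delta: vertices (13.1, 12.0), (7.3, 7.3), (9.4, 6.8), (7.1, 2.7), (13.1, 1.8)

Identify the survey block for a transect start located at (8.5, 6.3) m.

Basin

Cast a ray rightward from (8.5, 6.3). For each polygon, the edges (by vertex number in listed order) whose endpoints lie on opposite sides of y = 6.3, where each meets that height, and whether that is right or left of the point:
Basin: 4–5 at x≈6.91 (left), 6–1 at x≈13.93 (right) → 1 crossing.
Bench: no edge straddles that height → 0 crossings.
Delta: 3–4 at x≈9.12 (right), 5–1 at x≈13.10 (right) → 2 crossings.
Only Basin has an odd count, so the point is inside Basin.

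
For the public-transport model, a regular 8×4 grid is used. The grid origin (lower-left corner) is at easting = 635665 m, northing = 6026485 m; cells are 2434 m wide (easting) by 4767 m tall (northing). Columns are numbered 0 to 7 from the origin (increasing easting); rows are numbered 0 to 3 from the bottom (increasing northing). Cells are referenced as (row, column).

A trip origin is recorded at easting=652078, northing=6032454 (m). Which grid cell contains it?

(1, 6)

Column index: ⌊(652078 − 635665) / 2434⌋ = ⌊6.743⌋ = 6
Row offset from origin: ⌊(6032454 − 6026485) / 4767⌋ = ⌊1.252⌋ = 1 → row 1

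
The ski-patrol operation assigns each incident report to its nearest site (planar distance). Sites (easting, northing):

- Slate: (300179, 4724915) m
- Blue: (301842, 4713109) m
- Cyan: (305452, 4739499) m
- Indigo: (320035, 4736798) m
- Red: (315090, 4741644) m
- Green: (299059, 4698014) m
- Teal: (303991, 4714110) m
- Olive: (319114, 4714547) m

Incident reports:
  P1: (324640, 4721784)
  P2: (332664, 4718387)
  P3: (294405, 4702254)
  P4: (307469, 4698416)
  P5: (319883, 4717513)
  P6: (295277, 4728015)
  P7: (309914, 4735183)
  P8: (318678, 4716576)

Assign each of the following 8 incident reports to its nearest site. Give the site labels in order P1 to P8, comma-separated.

Olive, Olive, Green, Green, Olive, Slate, Cyan, Olive

P1 → Olive (d²=82910845.00)
P2 → Olive (d²=198348100.00)
P3 → Green (d²=39637316.00)
P4 → Green (d²=70889704.00)
P5 → Olive (d²=9388517.00)
P6 → Slate (d²=33639604.00)
P7 → Cyan (d²=38537300.00)
P8 → Olive (d²=4306937.00)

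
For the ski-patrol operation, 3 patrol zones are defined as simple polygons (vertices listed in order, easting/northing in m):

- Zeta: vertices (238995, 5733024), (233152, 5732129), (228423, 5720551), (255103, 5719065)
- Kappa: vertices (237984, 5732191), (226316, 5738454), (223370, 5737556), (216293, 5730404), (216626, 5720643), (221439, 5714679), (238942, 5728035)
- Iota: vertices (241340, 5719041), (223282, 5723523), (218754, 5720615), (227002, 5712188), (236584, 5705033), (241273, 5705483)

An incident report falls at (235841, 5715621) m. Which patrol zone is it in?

Iota

Cast a ray rightward from (235841, 5715621). For each polygon, the edges (by vertex number in listed order) whose endpoints lie on opposite sides of northing = 5715621, where each meets that height, and whether that is right or left of the point:
Zeta: no edge straddles that height → 0 crossings.
Kappa: 5–6 at easting≈220678.8 (left), 6–7 at easting≈222673.5 (left) → 0 crossings.
Iota: 3–4 at easting≈223641.9 (left), 6–1 at easting≈241323.1 (right) → 1 crossing.
Only Iota has an odd count, so the point is inside Iota.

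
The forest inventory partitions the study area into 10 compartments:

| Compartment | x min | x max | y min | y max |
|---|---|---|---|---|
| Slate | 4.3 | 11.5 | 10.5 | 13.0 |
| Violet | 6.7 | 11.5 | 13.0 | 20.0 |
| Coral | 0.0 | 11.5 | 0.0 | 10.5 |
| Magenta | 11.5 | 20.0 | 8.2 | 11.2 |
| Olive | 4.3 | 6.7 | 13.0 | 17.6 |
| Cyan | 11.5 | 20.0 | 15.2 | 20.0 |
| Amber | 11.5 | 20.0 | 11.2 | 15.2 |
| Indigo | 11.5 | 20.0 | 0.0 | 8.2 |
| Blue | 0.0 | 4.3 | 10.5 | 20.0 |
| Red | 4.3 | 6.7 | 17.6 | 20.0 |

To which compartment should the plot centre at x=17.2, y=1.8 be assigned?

Indigo

The point has x = 17.2 and y = 1.8.
Only Indigo satisfies 11.5 ≤ x ≤ 20.0 and 0.0 ≤ y ≤ 8.2.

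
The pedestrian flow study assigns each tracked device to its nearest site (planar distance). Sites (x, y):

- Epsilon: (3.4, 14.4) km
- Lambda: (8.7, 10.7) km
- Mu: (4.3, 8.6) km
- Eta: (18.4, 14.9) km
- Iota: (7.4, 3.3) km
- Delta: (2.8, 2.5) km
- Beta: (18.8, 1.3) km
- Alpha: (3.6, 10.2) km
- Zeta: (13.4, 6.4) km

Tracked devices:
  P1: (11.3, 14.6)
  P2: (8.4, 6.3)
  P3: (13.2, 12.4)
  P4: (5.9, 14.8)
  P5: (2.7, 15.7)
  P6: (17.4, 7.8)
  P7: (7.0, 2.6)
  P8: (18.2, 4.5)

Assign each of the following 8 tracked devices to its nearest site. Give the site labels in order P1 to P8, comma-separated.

Lambda, Iota, Lambda, Epsilon, Epsilon, Zeta, Iota, Beta

P1 → Lambda (d²=21.97)
P2 → Iota (d²=10.00)
P3 → Lambda (d²=23.14)
P4 → Epsilon (d²=6.41)
P5 → Epsilon (d²=2.18)
P6 → Zeta (d²=17.96)
P7 → Iota (d²=0.65)
P8 → Beta (d²=10.60)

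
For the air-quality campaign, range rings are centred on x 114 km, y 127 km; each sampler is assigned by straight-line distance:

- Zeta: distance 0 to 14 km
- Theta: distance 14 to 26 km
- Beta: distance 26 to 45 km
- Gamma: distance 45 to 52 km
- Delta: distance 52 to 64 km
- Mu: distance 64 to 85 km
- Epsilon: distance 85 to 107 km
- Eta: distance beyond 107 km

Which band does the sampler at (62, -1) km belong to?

Eta

Distance = √((62−114)² + (-1−127)²) = √(2704.000 + 16384.000) = 138.159 km.
107 ≤ 138.159 < ∞ → Eta.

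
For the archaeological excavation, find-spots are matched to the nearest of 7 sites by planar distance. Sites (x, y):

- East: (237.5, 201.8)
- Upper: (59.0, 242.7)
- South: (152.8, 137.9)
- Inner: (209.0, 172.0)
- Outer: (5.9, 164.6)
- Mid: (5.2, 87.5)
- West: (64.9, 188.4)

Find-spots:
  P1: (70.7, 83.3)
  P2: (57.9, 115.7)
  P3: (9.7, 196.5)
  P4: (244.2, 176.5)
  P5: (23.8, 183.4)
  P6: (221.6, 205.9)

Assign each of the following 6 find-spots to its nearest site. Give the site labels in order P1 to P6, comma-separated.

Mid, Mid, Outer, East, Outer, East

P1 → Mid (d²=4307.89)
P2 → Mid (d²=3572.53)
P3 → Outer (d²=1032.05)
P4 → East (d²=684.98)
P5 → Outer (d²=673.85)
P6 → East (d²=269.62)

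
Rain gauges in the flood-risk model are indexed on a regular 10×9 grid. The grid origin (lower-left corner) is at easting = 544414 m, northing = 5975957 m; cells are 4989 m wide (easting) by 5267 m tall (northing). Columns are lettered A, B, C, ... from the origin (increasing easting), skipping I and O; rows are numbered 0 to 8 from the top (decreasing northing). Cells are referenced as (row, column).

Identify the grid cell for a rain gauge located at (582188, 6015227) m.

(1, H)

Column index: ⌊(582188 − 544414) / 4989⌋ = ⌊7.571⌋ = 7 → column H
Row offset from origin: ⌊(6015227 − 5975957) / 5267⌋ = ⌊7.456⌋ = 7 → row 1 (counted from top)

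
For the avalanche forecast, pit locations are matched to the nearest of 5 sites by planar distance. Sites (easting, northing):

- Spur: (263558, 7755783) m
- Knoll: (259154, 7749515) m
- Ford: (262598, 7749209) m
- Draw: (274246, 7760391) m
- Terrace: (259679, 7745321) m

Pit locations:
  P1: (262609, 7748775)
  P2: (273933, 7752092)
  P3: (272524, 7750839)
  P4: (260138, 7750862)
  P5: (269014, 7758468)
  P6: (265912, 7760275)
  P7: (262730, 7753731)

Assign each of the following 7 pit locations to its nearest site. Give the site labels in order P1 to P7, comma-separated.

P1 → Ford (d²=188477.00)
P2 → Draw (d²=68971370.00)
P3 → Draw (d²=94205988.00)
P4 → Knoll (d²=2782665.00)
P5 → Draw (d²=31071753.00)
P6 → Spur (d²=25719380.00)
P7 → Spur (d²=4896288.00)

Ford, Draw, Draw, Knoll, Draw, Spur, Spur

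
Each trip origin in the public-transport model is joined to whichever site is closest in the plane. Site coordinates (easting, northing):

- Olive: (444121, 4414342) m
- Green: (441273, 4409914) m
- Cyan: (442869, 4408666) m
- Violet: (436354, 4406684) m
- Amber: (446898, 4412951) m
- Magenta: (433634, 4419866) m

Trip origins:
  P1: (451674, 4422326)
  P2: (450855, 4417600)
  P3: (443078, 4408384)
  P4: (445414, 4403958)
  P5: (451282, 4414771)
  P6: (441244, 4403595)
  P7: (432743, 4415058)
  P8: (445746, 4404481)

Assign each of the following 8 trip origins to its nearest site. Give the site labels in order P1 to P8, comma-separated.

P1 → Amber (d²=110700801.00)
P2 → Amber (d²=37271050.00)
P3 → Cyan (d²=123205.00)
P4 → Cyan (d²=28642289.00)
P5 → Amber (d²=22531856.00)
P6 → Cyan (d²=28355666.00)
P7 → Magenta (d²=23910745.00)
P8 → Cyan (d²=25791354.00)

Amber, Amber, Cyan, Cyan, Amber, Cyan, Magenta, Cyan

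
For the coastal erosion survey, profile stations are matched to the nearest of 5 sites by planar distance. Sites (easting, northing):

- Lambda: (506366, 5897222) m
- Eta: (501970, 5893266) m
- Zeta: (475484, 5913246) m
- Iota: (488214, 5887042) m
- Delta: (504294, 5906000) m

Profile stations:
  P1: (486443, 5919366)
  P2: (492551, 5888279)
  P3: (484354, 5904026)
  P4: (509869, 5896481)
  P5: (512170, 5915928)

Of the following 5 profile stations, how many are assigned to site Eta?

0

P1 → Zeta
P2 → Iota
P3 → Zeta
P4 → Lambda
P5 → Delta
0 of the 5 go to Eta.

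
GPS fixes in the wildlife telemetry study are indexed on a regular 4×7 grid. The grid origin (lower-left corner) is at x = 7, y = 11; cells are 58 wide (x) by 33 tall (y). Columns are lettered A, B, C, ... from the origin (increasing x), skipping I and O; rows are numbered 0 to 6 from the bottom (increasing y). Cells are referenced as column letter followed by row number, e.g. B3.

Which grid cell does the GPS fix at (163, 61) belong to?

Column index: ⌊(163 − 7) / 58⌋ = ⌊2.690⌋ = 2 → column C
Row offset from origin: ⌊(61 − 11) / 33⌋ = ⌊1.515⌋ = 1 → row 1

C1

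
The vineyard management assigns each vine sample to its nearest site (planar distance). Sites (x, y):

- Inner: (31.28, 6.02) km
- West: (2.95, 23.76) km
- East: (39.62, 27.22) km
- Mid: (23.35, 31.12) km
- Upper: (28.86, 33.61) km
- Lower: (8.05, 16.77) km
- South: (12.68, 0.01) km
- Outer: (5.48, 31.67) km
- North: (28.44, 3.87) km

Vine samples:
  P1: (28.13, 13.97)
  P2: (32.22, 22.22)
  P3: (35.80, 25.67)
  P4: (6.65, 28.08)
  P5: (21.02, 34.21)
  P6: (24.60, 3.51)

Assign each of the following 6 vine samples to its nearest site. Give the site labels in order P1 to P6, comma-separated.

P1 → Inner (d²=73.13)
P2 → East (d²=79.76)
P3 → East (d²=16.99)
P4 → Outer (d²=14.26)
P5 → Mid (d²=14.98)
P6 → North (d²=14.88)

Inner, East, East, Outer, Mid, North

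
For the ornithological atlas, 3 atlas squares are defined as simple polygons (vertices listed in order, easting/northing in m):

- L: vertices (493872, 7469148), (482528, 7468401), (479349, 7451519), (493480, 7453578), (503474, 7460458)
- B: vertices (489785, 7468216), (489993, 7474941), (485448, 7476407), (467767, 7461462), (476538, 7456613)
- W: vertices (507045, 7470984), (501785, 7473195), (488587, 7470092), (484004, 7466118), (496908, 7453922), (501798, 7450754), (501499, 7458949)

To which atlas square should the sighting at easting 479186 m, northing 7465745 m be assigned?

Cast a ray rightward from (479186, 7465745). For each polygon, the edges (by vertex number in listed order) whose endpoints lie on opposite sides of northing = 7465745, where each meets that height, and whether that is right or left of the point:
L: 2–3 at easting≈482027.9 (right), 5–1 at easting≈497632.1 (right) → 2 crossings.
B: 3–4 at easting≈472834.1 (left), 5–1 at easting≈486963.9 (right) → 1 crossing.
W: 4–5 at easting≈484398.7 (right), 7–1 at easting≈504630.8 (right) → 2 crossings.
Only B has an odd count, so the point is inside B.

B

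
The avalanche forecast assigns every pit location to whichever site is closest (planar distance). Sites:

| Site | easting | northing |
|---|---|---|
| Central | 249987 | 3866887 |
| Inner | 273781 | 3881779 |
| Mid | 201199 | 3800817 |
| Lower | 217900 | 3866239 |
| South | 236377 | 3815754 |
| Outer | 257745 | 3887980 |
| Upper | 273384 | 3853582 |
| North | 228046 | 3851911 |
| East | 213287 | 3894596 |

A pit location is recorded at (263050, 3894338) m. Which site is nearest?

Squared distances to each site:
Central: 924199370.000; Inner: 272882842.000; Mid: 12571723642.000; Lower: 2828076301.000; South: 6886893985.000; Outer: 68567189.000; Upper: 1767843092.000; North: 3025330345.000; East: 2476422733.000.
Minimum at Outer.

Outer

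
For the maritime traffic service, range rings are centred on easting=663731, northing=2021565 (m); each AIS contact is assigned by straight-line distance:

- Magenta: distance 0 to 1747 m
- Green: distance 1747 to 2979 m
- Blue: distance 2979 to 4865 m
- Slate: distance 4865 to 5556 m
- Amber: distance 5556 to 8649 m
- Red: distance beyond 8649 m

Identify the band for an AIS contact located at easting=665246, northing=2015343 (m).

Distance = √((665246−663731)² + (2015343−2021565)²) = √(2295225.000 + 38713284.000) = 6403.789 m.
5556 ≤ 6403.789 < 8649 → Amber.

Amber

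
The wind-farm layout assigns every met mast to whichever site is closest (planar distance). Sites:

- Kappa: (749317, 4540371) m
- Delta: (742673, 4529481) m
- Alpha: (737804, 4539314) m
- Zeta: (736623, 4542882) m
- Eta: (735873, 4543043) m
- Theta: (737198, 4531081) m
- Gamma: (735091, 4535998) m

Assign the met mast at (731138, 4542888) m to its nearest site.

Squared distances to each site:
Kappa: 336811330.000; Delta: 312803874.000; Alpha: 57209032.000; Zeta: 30085261.000; Eta: 22444250.000; Theta: 176128849.000; Gamma: 63098309.000.
Minimum at Eta.

Eta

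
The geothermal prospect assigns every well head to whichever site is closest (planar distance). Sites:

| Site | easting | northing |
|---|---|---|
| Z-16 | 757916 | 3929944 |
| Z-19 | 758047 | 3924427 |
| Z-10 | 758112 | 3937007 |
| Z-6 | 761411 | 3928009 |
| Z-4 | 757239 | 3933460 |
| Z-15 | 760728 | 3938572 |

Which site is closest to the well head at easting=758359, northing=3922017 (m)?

Z-19

Squared distances to each site:
Z-16: 63033578.000; Z-19: 5905444.000; Z-10: 224761109.000; Z-6: 45218768.000; Z-4: 132196649.000; Z-15: 279680186.000.
Minimum at Z-19.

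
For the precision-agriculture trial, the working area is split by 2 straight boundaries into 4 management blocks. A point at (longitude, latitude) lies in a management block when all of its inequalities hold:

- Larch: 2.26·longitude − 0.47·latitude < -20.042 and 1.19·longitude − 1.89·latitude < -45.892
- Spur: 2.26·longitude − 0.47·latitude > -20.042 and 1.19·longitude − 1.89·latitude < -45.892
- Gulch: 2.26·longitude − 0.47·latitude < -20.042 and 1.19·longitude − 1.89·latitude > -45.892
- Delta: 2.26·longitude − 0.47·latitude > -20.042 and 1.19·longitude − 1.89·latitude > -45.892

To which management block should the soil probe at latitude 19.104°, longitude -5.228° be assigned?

2.26·-5.228 − 0.47·19.104 = -20.794, which is < -20.042
1.19·-5.228 − 1.89·19.104 = -42.328, which is > -45.892
This sign pattern matches Gulch.

Gulch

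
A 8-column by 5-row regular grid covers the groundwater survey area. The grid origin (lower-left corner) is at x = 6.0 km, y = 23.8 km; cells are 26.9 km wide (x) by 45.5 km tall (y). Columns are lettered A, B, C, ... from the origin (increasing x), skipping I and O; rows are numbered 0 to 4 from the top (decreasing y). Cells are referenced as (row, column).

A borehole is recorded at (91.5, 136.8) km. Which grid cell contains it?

Column index: ⌊(91.5 − 6.0) / 26.9⌋ = ⌊3.178⌋ = 3 → column D
Row offset from origin: ⌊(136.8 − 23.8) / 45.5⌋ = ⌊2.484⌋ = 2 → row 2 (counted from top)

(2, D)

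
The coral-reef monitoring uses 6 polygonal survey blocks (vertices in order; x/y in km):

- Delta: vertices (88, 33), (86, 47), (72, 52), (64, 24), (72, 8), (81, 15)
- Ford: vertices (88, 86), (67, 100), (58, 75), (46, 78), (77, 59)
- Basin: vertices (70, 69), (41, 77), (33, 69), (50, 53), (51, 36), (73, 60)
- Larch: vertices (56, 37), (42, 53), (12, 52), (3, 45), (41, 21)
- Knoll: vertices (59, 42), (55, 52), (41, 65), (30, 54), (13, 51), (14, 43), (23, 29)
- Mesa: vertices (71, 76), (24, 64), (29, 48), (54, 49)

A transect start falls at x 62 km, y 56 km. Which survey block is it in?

Basin

Cast a ray rightward from (62, 56). For each polygon, the edges (by vertex number in listed order) whose endpoints lie on opposite sides of y = 56, where each meets that height, and whether that is right or left of the point:
Delta: no edge straddles that height → 0 crossings.
Ford: no edge straddles that height → 0 crossings.
Basin: 3–4 at x≈46.8 (left), 5–6 at x≈69.3 (right) → 1 crossing.
Larch: no edge straddles that height → 0 crossings.
Knoll: 2–3 at x≈50.7 (left), 3–4 at x≈32.0 (left) → 0 crossings.
Mesa: 2–3 at x≈26.5 (left), 4–1 at x≈58.4 (left) → 0 crossings.
Only Basin has an odd count, so the point is inside Basin.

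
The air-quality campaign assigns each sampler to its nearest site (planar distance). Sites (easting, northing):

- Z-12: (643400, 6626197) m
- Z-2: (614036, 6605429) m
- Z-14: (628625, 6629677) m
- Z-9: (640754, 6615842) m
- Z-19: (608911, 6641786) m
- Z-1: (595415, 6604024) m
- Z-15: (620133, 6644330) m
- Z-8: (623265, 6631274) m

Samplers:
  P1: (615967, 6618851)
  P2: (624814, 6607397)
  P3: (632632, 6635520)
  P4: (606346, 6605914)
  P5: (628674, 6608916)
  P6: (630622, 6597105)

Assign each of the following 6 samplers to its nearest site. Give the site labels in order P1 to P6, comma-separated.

Z-2, Z-2, Z-14, Z-2, Z-9, Z-2

P1 → Z-2 (d²=183878845.00)
P2 → Z-2 (d²=120038308.00)
P3 → Z-14 (d²=50196698.00)
P4 → Z-2 (d²=59371325.00)
P5 → Z-9 (d²=193895876.00)
P6 → Z-2 (d²=344384372.00)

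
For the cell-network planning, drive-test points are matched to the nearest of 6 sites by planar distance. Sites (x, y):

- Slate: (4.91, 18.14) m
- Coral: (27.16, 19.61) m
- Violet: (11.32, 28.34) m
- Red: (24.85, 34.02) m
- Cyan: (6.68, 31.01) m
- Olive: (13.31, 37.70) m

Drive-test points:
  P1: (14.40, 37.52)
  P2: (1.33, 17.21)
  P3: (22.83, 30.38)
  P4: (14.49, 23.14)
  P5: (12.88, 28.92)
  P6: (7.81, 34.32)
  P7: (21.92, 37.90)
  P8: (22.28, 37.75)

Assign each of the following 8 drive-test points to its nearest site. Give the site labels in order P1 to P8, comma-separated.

Olive, Slate, Red, Violet, Violet, Cyan, Red, Red

P1 → Olive (d²=1.22)
P2 → Slate (d²=13.68)
P3 → Red (d²=17.33)
P4 → Violet (d²=37.09)
P5 → Violet (d²=2.77)
P6 → Cyan (d²=12.23)
P7 → Red (d²=23.64)
P8 → Red (d²=20.52)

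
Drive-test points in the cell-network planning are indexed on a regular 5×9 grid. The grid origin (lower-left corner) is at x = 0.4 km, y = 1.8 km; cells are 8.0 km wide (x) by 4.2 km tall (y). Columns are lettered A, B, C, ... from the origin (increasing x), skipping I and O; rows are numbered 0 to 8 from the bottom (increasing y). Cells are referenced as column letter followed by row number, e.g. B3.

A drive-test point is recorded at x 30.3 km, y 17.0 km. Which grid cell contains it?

Column index: ⌊(30.3 − 0.4) / 8.0⌋ = ⌊3.738⌋ = 3 → column D
Row offset from origin: ⌊(17.0 − 1.8) / 4.2⌋ = ⌊3.619⌋ = 3 → row 3

D3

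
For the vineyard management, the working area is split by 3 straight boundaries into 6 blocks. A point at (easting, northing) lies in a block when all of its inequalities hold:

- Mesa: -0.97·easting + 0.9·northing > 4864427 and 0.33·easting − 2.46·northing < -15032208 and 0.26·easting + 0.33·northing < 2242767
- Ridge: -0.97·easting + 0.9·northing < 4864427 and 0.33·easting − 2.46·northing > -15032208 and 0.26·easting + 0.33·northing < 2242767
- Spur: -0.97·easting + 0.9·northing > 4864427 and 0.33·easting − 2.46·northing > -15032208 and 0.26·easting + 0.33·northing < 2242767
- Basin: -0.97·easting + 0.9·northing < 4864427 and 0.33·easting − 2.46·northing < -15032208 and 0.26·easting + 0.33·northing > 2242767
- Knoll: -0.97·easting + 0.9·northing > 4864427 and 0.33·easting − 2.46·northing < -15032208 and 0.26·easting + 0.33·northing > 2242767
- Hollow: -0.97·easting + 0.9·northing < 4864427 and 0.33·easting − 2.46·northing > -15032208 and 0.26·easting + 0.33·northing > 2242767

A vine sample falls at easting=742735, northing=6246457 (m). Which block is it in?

-0.97·742735 + 0.9·6246457 = 4901358.350, which is > 4864427
0.33·742735 − 2.46·6246457 = -15121181.670, which is < -15032208
0.26·742735 + 0.33·6246457 = 2254441.910, which is > 2242767
This sign pattern matches Knoll.

Knoll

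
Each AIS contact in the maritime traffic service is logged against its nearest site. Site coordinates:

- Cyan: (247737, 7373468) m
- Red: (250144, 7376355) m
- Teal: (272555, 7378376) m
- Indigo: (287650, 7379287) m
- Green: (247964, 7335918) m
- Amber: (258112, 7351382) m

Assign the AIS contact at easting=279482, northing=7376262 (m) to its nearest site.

Squared distances to each site:
Cyan: 1015551461.000; Red: 860726893.000; Teal: 52452325.000; Indigo: 75866849.000; Green: 2621022660.000; Amber: 1075691300.000.
Minimum at Teal.

Teal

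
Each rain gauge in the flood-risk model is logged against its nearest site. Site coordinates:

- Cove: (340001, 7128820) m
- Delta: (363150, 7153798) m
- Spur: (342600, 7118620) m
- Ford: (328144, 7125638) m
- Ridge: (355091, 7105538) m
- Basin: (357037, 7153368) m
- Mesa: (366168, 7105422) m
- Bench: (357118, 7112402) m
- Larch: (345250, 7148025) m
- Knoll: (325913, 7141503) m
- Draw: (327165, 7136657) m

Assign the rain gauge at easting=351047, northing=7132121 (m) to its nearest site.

Cove

Squared distances to each site:
Cove: 132910717.000; Delta: 616374938.000; Spur: 253628810.000; Ford: 566576698.000; Ridge: 723009825.000; Basin: 487315109.000; Mesa: 941481242.000; Bench: 425696002.000; Larch: 286542425.000; Knoll: 719739880.000; Draw: 590925220.000.
Minimum at Cove.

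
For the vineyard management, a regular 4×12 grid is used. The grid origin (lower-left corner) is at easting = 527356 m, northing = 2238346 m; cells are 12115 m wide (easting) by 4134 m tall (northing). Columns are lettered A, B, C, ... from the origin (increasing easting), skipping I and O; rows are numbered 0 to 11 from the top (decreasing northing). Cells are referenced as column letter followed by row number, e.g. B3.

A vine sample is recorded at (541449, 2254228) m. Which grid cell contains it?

Column index: ⌊(541449 − 527356) / 12115⌋ = ⌊1.163⌋ = 1 → column B
Row offset from origin: ⌊(2254228 − 2238346) / 4134⌋ = ⌊3.842⌋ = 3 → row 8 (counted from top)

B8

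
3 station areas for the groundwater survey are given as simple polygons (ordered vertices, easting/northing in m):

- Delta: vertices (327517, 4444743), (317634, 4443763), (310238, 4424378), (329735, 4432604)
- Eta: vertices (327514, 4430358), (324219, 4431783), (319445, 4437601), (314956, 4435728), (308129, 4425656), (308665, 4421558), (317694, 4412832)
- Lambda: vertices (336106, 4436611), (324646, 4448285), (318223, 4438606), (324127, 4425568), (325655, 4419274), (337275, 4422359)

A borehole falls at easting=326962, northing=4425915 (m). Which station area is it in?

Lambda

Cast a ray rightward from (326962, 4425915). For each polygon, the edges (by vertex number in listed order) whose endpoints lie on opposite sides of northing = 4425915, where each meets that height, and whether that is right or left of the point:
Delta: 2–3 at easting≈310824.4 (left), 3–4 at easting≈313880.9 (left) → 0 crossings.
Eta: 4–5 at easting≈308304.6 (left), 7–1 at easting≈325024.5 (left) → 0 crossings.
Lambda: 3–4 at easting≈323969.9 (left), 6–1 at easting≈336983.3 (right) → 1 crossing.
Only Lambda has an odd count, so the point is inside Lambda.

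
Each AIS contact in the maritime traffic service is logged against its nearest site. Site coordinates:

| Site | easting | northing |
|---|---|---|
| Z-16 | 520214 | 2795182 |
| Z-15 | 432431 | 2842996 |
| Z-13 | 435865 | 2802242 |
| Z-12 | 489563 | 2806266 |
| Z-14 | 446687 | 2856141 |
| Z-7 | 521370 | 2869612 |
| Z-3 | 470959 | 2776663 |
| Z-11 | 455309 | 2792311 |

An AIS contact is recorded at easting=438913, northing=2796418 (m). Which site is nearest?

Z-13

Squared distances to each site:
Z-16: 6611380297.000; Z-15: 2211526408.000; Z-13: 43209280.000; Z-12: 2662405604.000; Z-14: 3627271805.000; Z-7: 12156518485.000; Z-3: 1417206141.000; Z-11: 285696265.000.
Minimum at Z-13.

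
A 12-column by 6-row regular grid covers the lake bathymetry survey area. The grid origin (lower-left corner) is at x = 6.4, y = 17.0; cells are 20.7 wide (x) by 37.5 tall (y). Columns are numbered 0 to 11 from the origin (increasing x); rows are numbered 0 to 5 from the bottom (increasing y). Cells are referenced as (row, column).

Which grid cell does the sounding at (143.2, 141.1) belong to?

Column index: ⌊(143.2 − 6.4) / 20.7⌋ = ⌊6.609⌋ = 6
Row offset from origin: ⌊(141.1 − 17.0) / 37.5⌋ = ⌊3.309⌋ = 3 → row 3

(3, 6)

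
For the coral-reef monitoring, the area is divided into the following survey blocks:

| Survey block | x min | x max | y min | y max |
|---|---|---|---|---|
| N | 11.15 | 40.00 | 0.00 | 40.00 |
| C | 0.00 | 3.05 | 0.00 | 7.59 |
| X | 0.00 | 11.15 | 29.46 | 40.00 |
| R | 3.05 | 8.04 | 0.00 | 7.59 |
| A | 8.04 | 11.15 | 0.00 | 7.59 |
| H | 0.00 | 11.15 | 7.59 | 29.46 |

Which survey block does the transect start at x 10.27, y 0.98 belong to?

The point has x = 10.27 and y = 0.98.
Only A satisfies 8.04 ≤ x ≤ 11.15 and 0.00 ≤ y ≤ 7.59.

A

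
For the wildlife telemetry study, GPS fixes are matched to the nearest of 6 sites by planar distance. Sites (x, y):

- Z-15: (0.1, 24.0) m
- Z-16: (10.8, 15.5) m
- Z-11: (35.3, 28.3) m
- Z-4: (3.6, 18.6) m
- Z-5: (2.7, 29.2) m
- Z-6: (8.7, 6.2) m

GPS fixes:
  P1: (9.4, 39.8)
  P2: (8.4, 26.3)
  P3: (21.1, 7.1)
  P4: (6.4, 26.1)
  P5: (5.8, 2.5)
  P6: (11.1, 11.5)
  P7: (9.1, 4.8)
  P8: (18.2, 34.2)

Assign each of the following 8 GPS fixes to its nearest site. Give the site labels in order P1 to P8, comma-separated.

Z-5, Z-5, Z-6, Z-5, Z-6, Z-16, Z-6, Z-5

P1 → Z-5 (d²=157.25)
P2 → Z-5 (d²=40.90)
P3 → Z-6 (d²=154.57)
P4 → Z-5 (d²=23.30)
P5 → Z-6 (d²=22.10)
P6 → Z-16 (d²=16.09)
P7 → Z-6 (d²=2.12)
P8 → Z-5 (d²=265.25)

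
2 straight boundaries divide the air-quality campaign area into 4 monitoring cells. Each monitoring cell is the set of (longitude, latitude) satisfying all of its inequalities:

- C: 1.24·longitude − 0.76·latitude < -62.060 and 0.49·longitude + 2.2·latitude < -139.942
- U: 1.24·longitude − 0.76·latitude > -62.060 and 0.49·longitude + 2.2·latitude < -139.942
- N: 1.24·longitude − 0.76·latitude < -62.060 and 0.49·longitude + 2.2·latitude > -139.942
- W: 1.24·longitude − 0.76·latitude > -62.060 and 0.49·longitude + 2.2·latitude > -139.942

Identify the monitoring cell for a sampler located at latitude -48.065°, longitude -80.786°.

C

1.24·-80.786 − 0.76·-48.065 = -63.645, which is < -62.060
0.49·-80.786 + 2.2·-48.065 = -145.328, which is < -139.942
This sign pattern matches C.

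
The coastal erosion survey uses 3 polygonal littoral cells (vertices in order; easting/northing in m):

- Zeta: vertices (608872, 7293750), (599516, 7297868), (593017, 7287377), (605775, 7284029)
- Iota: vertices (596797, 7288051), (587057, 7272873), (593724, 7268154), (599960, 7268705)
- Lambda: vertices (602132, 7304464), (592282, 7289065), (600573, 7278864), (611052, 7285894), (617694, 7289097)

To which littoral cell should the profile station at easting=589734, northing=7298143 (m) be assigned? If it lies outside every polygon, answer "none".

none

Cast a ray rightward from (589734, 7298143). For each polygon, the edges (by vertex number in listed order) whose endpoints lie on opposite sides of northing = 7298143, where each meets that height, and whether that is right or left of the point:
Zeta: no edge straddles that height → 0 crossings.
Iota: no edge straddles that height → 0 crossings.
Lambda: 1–2 at easting≈598088.8 (right), 5–1 at easting≈608533.2 (right) → 2 crossings.
All counts are even, so the point lies outside every listed polygon.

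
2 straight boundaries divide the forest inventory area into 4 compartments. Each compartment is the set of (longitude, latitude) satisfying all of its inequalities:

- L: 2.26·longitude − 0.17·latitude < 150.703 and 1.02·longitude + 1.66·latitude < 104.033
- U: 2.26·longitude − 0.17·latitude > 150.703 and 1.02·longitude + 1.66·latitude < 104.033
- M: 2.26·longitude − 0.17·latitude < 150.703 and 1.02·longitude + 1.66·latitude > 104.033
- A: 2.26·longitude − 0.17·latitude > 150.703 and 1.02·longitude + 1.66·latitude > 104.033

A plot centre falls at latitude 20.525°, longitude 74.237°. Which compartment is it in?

A

2.26·74.237 − 0.17·20.525 = 164.286, which is > 150.703
1.02·74.237 + 1.66·20.525 = 109.793, which is > 104.033
This sign pattern matches A.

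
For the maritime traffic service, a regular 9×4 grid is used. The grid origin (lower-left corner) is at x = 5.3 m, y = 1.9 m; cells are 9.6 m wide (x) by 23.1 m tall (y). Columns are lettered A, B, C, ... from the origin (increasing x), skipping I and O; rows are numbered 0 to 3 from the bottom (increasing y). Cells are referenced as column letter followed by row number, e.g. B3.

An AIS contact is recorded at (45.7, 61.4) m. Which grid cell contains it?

E2

Column index: ⌊(45.7 − 5.3) / 9.6⌋ = ⌊4.208⌋ = 4 → column E
Row offset from origin: ⌊(61.4 − 1.9) / 23.1⌋ = ⌊2.576⌋ = 2 → row 2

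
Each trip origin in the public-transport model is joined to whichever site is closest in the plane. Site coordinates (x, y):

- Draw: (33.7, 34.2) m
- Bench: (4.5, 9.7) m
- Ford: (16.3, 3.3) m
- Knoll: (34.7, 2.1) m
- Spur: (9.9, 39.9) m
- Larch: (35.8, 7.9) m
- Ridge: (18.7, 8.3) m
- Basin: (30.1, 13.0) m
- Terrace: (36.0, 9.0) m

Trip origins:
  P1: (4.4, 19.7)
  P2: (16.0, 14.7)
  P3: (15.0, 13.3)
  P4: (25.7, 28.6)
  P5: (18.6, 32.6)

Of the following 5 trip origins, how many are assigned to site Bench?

P1 → Bench
P2 → Ridge
P3 → Ridge
P4 → Draw
P5 → Spur
1 of the 5 goes to Bench.

1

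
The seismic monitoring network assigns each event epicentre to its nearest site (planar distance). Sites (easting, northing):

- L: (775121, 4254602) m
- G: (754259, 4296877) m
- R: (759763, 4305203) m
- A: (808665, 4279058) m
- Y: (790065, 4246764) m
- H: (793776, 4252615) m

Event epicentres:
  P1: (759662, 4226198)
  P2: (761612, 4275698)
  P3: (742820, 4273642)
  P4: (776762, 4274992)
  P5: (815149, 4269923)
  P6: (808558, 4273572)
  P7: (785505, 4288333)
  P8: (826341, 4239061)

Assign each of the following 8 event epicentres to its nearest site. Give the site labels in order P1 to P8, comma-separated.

L, G, G, L, A, A, A, H

P1 → L (d²=1045767897.00)
P2 → G (d²=502616650.00)
P3 → G (d²=670715946.00)
P4 → L (d²=418444981.00)
P5 → A (d²=125490481.00)
P6 → A (d²=30107645.00)
P7 → A (d²=622411225.00)
P8 → H (d²=1244190141.00)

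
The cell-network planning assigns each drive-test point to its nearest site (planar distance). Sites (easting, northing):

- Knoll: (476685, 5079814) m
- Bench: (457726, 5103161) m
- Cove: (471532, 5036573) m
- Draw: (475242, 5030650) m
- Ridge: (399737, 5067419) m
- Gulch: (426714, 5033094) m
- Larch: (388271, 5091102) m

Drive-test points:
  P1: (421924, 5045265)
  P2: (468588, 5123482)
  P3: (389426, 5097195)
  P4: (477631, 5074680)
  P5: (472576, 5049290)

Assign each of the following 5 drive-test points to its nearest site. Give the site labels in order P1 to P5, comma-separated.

P1 → Gulch (d²=171077341.00)
P2 → Bench (d²=530926085.00)
P3 → Larch (d²=38458674.00)
P4 → Knoll (d²=27252872.00)
P5 → Cove (d²=162812025.00)

Gulch, Bench, Larch, Knoll, Cove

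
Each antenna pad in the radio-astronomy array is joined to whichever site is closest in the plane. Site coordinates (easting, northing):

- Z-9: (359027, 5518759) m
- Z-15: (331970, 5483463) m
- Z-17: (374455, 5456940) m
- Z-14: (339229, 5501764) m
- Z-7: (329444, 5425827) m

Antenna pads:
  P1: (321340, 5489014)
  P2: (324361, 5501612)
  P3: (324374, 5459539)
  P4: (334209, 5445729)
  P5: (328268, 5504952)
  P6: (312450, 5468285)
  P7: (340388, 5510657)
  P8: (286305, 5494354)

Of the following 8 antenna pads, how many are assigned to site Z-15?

P1 → Z-15
P2 → Z-14
P3 → Z-15
P4 → Z-7
P5 → Z-14
P6 → Z-15
P7 → Z-14
P8 → Z-15
4 of the 8 go to Z-15.

4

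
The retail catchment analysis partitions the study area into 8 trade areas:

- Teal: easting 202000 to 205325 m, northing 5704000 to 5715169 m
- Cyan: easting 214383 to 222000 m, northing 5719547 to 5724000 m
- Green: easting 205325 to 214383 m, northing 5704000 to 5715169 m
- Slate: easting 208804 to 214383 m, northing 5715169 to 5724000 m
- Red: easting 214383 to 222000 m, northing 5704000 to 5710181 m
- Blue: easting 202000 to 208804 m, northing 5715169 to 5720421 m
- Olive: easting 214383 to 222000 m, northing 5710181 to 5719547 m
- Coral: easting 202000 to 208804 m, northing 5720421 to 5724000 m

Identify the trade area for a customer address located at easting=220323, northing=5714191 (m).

Olive

The point has easting = 220323 and northing = 5714191.
Only Olive satisfies 214383 ≤ easting ≤ 222000 and 5710181 ≤ northing ≤ 5719547.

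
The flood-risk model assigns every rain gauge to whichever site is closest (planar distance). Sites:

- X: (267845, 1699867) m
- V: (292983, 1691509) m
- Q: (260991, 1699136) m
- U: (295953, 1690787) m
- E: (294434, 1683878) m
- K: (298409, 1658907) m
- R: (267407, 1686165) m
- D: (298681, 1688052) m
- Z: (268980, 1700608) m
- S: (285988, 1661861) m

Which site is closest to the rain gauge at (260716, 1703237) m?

Squared distances to each site:
X: 62179541.000; V: 1178705273.000; Q: 16893826.000; U: 1396648669.000; E: 1511674405.000; K: 3385911149.000; R: 336222665.000; D: 1671925450.000; Z: 75205337.000; S: 2350647360.000.
Minimum at Q.

Q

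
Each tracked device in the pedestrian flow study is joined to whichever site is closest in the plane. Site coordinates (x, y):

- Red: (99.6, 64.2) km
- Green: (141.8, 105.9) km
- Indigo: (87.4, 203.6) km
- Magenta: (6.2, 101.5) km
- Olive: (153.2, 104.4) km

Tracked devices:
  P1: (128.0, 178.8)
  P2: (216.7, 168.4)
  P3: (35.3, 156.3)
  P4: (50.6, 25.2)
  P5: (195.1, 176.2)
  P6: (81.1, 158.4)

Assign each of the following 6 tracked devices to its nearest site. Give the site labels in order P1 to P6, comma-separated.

P1 → Indigo (d²=2263.40)
P2 → Olive (d²=8128.25)
P3 → Magenta (d²=3849.85)
P4 → Red (d²=3922.00)
P5 → Olive (d²=6910.85)
P6 → Indigo (d²=2082.73)

Indigo, Olive, Magenta, Red, Olive, Indigo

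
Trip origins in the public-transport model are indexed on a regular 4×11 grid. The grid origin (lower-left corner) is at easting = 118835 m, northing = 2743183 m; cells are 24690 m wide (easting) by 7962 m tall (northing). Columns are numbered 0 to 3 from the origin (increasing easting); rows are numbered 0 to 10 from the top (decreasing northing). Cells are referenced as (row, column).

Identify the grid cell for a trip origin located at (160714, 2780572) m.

(6, 1)

Column index: ⌊(160714 − 118835) / 24690⌋ = ⌊1.696⌋ = 1
Row offset from origin: ⌊(2780572 − 2743183) / 7962⌋ = ⌊4.696⌋ = 4 → row 6 (counted from top)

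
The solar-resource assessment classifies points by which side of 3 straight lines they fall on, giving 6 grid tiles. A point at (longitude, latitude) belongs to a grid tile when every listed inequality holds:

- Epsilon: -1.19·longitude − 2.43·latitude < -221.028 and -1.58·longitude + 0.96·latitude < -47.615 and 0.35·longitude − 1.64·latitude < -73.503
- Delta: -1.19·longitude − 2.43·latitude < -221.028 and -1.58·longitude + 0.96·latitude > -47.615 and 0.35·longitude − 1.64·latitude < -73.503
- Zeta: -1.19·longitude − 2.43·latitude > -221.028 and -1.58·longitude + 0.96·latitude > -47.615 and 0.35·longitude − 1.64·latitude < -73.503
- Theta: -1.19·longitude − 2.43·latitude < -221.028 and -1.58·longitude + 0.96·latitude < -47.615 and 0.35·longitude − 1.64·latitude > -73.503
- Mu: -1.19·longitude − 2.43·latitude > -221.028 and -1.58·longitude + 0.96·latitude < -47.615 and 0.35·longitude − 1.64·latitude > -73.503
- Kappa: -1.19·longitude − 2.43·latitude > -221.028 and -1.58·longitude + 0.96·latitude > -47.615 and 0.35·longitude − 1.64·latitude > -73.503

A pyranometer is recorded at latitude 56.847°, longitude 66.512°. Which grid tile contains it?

-1.19·66.512 − 2.43·56.847 = -217.287, which is > -221.028
-1.58·66.512 + 0.96·56.847 = -50.516, which is < -47.615
0.35·66.512 − 1.64·56.847 = -69.950, which is > -73.503
This sign pattern matches Mu.

Mu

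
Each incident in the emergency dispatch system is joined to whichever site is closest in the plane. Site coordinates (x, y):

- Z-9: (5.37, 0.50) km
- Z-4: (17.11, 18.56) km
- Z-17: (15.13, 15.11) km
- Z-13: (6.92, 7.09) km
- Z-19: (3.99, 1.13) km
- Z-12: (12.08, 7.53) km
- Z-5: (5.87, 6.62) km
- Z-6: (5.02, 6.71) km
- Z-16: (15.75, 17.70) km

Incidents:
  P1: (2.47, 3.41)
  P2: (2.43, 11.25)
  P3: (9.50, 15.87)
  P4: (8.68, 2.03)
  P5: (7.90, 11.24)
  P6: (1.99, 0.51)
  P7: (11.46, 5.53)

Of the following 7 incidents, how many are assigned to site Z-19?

2

P1 → Z-19
P2 → Z-6
P3 → Z-17
P4 → Z-9
P5 → Z-13
P6 → Z-19
P7 → Z-12
2 of the 7 go to Z-19.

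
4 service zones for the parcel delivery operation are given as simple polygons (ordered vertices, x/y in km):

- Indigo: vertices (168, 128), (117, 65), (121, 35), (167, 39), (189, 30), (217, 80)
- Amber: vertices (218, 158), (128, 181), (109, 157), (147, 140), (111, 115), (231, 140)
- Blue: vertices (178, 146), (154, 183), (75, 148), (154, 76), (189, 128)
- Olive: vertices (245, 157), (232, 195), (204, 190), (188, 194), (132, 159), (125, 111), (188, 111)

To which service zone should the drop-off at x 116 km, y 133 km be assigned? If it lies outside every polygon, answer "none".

Blue

Cast a ray rightward from (116, 133). For each polygon, the edges (by vertex number in listed order) whose endpoints lie on opposite sides of y = 133, where each meets that height, and whether that is right or left of the point:
Indigo: no edge straddles that height → 0 crossings.
Amber: 4–5 at x≈136.9 (right), 5–6 at x≈197.4 (right) → 2 crossings.
Blue: 3–4 at x≈91.5 (left), 5–1 at x≈185.9 (right) → 1 crossing.
Olive: 5–6 at x≈128.2 (right), 7–1 at x≈215.3 (right) → 2 crossings.
Only Blue has an odd count, so the point is inside Blue.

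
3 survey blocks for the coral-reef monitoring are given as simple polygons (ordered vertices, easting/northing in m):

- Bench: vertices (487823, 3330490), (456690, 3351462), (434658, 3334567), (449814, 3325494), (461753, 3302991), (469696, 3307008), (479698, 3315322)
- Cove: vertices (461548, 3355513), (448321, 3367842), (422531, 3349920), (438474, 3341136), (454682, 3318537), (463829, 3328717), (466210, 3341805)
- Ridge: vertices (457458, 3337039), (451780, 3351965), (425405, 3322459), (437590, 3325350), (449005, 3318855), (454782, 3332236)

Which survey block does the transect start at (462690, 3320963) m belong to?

Bench

Cast a ray rightward from (462690, 3320963). For each polygon, the edges (by vertex number in listed order) whose endpoints lie on opposite sides of northing = 3320963, where each meets that height, and whether that is right or left of the point:
Bench: 4–5 at easting≈452217.9 (left), 7–1 at easting≈482719.7 (right) → 1 crossing.
Cove: 4–5 at easting≈452942.1 (left), 5–6 at easting≈456861.8 (left) → 0 crossings.
Ridge: 4–5 at easting≈445300.2 (left), 5–6 at easting≈449915.1 (left) → 0 crossings.
Only Bench has an odd count, so the point is inside Bench.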